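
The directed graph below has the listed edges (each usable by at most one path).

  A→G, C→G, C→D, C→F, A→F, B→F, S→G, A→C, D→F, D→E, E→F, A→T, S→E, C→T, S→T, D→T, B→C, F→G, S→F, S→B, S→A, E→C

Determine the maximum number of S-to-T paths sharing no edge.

4

Assign every edge capacity 1; by Menger, the answer equals the max flow.
Path S→T (+1); total 1.
Path S→A→T (+1); total 2.
Path S→B→C→T (+1); total 3.
Path S→E→C→D→T (+1); total 4.
No residual S→T path; max flow = 4.
Certifying cut of size 4: {S→A, S→B, S→E, S→T}.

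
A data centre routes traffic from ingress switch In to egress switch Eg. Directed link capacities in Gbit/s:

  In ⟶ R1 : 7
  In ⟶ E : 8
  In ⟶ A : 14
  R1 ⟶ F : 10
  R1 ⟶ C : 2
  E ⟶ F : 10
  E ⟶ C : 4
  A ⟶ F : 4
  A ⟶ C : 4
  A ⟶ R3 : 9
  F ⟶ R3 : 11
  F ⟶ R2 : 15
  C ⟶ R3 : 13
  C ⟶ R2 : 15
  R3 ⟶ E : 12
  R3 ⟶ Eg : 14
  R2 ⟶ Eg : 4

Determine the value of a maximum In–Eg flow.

18

Augment In→A→R3→Eg: bottleneck 9, flow now 9.
Augment In→R1→F→R3→Eg: bottleneck 5, flow now 14.
Augment In→R1→F→R2→Eg: bottleneck 2, flow now 16.
Augment In→E→F→R2→Eg: bottleneck 2, flow now 18.
No augmenting path remains; maximum flow = 18.
In the residual graph, reachable from In: {In, R1, E, A, F, C, R3, R2}.
Min-cut edges: R3→Eg (14), R2→Eg (4); capacity 14 + 4 = 18.
This cut is saturated, so no flow can exceed 18.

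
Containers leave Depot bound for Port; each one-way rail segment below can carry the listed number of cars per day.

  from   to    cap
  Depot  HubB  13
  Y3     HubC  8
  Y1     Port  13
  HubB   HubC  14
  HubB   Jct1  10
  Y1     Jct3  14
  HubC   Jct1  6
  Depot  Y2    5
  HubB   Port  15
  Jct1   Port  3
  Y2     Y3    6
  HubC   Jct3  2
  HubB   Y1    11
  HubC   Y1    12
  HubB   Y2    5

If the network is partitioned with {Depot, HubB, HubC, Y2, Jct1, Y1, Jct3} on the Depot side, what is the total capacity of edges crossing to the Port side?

37

Edges leaving {Depot, HubB, HubC, Y2, Jct1, Y1, Jct3}: HubB→Port (15), Y2→Y3 (6), Jct1→Port (3), Y1→Port (13).
Cut capacity = 15 + 6 + 3 + 13 = 37.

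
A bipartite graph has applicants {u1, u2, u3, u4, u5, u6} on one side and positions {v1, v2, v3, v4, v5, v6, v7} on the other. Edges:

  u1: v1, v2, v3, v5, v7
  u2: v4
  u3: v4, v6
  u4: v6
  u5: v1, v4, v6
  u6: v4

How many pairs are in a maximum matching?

Unit-capacity flow: source→left, listed edges, right→sink; max matching = max flow.
Augmenting path u1→v1 (+1); matched 1.
Augmenting path u2→v4 (+1); matched 2.
Augmenting path u3→v6 (+1); matched 3.
Augmenting path u5→v1→u1→v2 (+1); matched 4.
No augmenting path remains; maximum matching = 4.
König certificate: {u1, u5, v4, v6} is a vertex cover of size 4 (every listed pair touches it), so no matching can be larger.

4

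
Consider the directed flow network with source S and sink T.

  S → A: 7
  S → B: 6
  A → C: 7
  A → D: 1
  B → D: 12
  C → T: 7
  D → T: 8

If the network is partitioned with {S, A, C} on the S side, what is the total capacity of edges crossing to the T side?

Edges leaving {S, A, C}: S→B (6), A→D (1), C→T (7).
Cut capacity = 6 + 1 + 7 = 14.

14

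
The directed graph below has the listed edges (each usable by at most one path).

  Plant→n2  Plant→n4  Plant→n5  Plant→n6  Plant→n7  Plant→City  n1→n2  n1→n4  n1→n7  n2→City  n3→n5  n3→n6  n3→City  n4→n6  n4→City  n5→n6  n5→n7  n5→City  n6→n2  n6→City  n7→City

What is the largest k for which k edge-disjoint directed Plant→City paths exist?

6

Assign every edge capacity 1; by Menger, the answer equals the max flow.
Path Plant→City (+1); total 1.
Path Plant→n2→City (+1); total 2.
Path Plant→n4→City (+1); total 3.
Path Plant→n5→City (+1); total 4.
Path Plant→n6→City (+1); total 5.
Path Plant→n7→City (+1); total 6.
No residual Plant→City path; max flow = 6.
Certifying cut of size 6: {Plant→City, Plant→n2, Plant→n4, Plant→n5, Plant→n6, Plant→n7}.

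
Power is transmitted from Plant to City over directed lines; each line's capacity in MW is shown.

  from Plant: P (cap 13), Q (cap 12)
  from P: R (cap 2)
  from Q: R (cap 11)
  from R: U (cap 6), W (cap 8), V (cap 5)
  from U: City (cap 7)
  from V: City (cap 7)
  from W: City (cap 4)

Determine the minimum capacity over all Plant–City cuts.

13

Augment Plant→P→R→U→City: bottleneck 2, flow now 2.
Augment Plant→Q→R→U→City: bottleneck 4, flow now 6.
Augment Plant→Q→R→V→City: bottleneck 5, flow now 11.
Augment Plant→Q→R→W→City: bottleneck 2, flow now 13.
No augmenting path remains; maximum flow = 13.
By max-flow min-cut, the minimum cut capacity equals the max flow.
In the residual graph, reachable from Plant: {Plant, P, Q}.
Min-cut edges: P→R (2), Q→R (11); capacity 2 + 11 = 13.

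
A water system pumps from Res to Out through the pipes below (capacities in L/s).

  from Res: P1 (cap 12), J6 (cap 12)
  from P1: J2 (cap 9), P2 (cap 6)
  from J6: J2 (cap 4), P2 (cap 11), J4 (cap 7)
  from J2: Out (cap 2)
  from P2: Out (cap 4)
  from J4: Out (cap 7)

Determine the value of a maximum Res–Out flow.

Augment Res→P1→J2→Out: bottleneck 2, flow now 2.
Augment Res→P1→P2→Out: bottleneck 4, flow now 6.
Augment Res→J6→J4→Out: bottleneck 7, flow now 13.
No augmenting path remains; maximum flow = 13.
In the residual graph, reachable from Res: {Res, P1, J6, J2, P2}.
Min-cut edges: J6→J4 (7), J2→Out (2), P2→Out (4); capacity 7 + 2 + 4 = 13.
This cut is saturated, so no flow can exceed 13.

13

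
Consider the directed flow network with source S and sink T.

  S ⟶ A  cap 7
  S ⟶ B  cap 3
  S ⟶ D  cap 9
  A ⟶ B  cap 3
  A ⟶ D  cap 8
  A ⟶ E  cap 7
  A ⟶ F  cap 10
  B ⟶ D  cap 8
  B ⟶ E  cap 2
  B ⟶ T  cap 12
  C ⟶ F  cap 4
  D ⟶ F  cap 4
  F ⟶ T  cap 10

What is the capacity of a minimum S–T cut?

14

Augment S→B→T: bottleneck 3, flow now 3.
Augment S→A→B→T: bottleneck 3, flow now 6.
Augment S→A→F→T: bottleneck 4, flow now 10.
Augment S→D→F→T: bottleneck 4, flow now 14.
No augmenting path remains; maximum flow = 14.
By max-flow min-cut, the minimum cut capacity equals the max flow.
In the residual graph, reachable from S: {S, D}.
Min-cut edges: S→A (7), S→B (3), D→F (4); capacity 7 + 3 + 4 = 14.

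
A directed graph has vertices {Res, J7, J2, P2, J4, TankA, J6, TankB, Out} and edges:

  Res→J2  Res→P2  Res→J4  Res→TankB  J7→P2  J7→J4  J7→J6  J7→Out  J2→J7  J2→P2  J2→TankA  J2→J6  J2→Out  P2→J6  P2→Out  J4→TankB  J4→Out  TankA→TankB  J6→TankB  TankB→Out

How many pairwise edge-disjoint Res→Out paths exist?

4

Assign every edge capacity 1; by Menger, the answer equals the max flow.
Path Res→J2→Out (+1); total 1.
Path Res→P2→Out (+1); total 2.
Path Res→J4→Out (+1); total 3.
Path Res→TankB→Out (+1); total 4.
No residual Res→Out path; max flow = 4.
Certifying cut of size 4: {Res→J2, Res→J4, Res→P2, Res→TankB}.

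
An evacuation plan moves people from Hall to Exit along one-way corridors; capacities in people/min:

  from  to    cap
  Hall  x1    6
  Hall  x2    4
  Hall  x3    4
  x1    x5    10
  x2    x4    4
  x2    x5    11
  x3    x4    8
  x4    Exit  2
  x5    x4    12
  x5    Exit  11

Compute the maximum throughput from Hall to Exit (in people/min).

12

Augment Hall→x1→x5→Exit: bottleneck 6, flow now 6.
Augment Hall→x2→x4→Exit: bottleneck 2, flow now 8.
Augment Hall→x2→x5→Exit: bottleneck 2, flow now 10.
Augment Hall→x3→x4→x2→x5→Exit: bottleneck 2, flow now 12. (uses reverse residual edge)
No augmenting path remains; maximum flow = 12.
In the residual graph, reachable from Hall: {Hall, x3, x4}.
Min-cut edges: Hall→x1 (6), Hall→x2 (4), x4→Exit (2); capacity 6 + 4 + 2 = 12.
This cut is saturated, so no flow can exceed 12.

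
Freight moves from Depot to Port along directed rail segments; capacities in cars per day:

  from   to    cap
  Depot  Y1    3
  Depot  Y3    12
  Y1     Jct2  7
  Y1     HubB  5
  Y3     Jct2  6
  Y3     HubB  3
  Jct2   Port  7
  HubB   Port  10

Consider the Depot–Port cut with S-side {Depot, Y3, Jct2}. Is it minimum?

No — its capacity is 13, but the minimum cut has capacity 12.

Given cut capacity: 3 + 3 + 7 = 13.
Augment Depot→Y1→Jct2→Port: bottleneck 3, flow now 3.
Augment Depot→Y3→Jct2→Port: bottleneck 4, flow now 7.
Augment Depot→Y3→HubB→Port: bottleneck 3, flow now 10.
Augment Depot→Y3→Jct2→Y1→HubB→Port: bottleneck 2, flow now 12. (uses reverse residual edge)
No augmenting path remains; maximum flow = 12.
In the residual graph, reachable from Depot: {Depot, Y3}.
Min-cut edges: Depot→Y1 (3), Y3→Jct2 (6), Y3→HubB (3); capacity 3 + 6 + 3 = 12.
Cut capacity 13 exceeds the max flow 12, so it is not minimum.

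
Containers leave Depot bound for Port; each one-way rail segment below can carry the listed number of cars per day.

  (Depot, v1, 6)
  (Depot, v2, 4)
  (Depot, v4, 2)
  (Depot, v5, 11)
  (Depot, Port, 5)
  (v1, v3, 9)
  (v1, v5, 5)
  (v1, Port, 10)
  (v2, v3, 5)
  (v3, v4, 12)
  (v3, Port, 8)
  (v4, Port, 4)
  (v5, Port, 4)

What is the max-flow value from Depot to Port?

21

Augment Depot→Port: bottleneck 5, flow now 5.
Augment Depot→v1→Port: bottleneck 6, flow now 11.
Augment Depot→v4→Port: bottleneck 2, flow now 13.
Augment Depot→v5→Port: bottleneck 4, flow now 17.
Augment Depot→v2→v3→Port: bottleneck 4, flow now 21.
No augmenting path remains; maximum flow = 21.
In the residual graph, reachable from Depot: {Depot, v5}.
Min-cut edges: Depot→v1 (6), Depot→v2 (4), Depot→v4 (2), Depot→Port (5), v5→Port (4); capacity 6 + 4 + 2 + 5 + 4 = 21.
This cut is saturated, so no flow can exceed 21.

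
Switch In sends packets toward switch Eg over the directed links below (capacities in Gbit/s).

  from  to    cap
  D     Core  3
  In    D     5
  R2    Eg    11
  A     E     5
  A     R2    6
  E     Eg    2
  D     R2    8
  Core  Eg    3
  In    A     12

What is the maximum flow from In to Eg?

13

Augment In→D→Core→Eg: bottleneck 3, flow now 3.
Augment In→D→R2→Eg: bottleneck 2, flow now 5.
Augment In→A→E→Eg: bottleneck 2, flow now 7.
Augment In→A→R2→Eg: bottleneck 6, flow now 13.
No augmenting path remains; maximum flow = 13.
In the residual graph, reachable from In: {In, A, E}.
Min-cut edges: In→D (5), A→R2 (6), E→Eg (2); capacity 5 + 6 + 2 = 13.
This cut is saturated, so no flow can exceed 13.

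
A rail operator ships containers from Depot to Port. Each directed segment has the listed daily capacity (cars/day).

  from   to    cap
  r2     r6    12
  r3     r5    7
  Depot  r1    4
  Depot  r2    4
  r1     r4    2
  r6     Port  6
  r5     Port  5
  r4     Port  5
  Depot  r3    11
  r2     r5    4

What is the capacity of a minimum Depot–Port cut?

Augment Depot→r1→r4→Port: bottleneck 2, flow now 2.
Augment Depot→r2→r5→Port: bottleneck 4, flow now 6.
Augment Depot→r3→r5→Port: bottleneck 1, flow now 7.
Augment Depot→r3→r5→r2→r6→Port: bottleneck 4, flow now 11. (uses reverse residual edge)
No augmenting path remains; maximum flow = 11.
By max-flow min-cut, the minimum cut capacity equals the max flow.
In the residual graph, reachable from Depot: {Depot, r1, r3, r5}.
Min-cut edges: Depot→r2 (4), r1→r4 (2), r5→Port (5); capacity 4 + 2 + 5 = 11.

11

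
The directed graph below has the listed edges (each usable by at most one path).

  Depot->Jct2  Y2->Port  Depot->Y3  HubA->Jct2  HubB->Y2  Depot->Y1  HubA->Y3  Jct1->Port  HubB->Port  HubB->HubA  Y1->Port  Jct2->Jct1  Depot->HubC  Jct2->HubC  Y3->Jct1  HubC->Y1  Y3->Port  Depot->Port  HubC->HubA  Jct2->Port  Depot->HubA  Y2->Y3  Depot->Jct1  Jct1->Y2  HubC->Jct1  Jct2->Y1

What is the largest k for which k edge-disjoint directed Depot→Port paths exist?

6

Assign every edge capacity 1; by Menger, the answer equals the max flow.
Path Depot→Port (+1); total 1.
Path Depot→Jct2→Port (+1); total 2.
Path Depot→Y3→Port (+1); total 3.
Path Depot→Y1→Port (+1); total 4.
Path Depot→Jct1→Port (+1); total 5.
Path Depot→HubC→Jct1→Y2→Port (+1); total 6.
No residual Depot→Port path; max flow = 6.
Certifying cut of size 6: {Depot→Port, Jct1→Port, Jct1→Y2, Jct2→Port, Y1→Port, Y3→Port}.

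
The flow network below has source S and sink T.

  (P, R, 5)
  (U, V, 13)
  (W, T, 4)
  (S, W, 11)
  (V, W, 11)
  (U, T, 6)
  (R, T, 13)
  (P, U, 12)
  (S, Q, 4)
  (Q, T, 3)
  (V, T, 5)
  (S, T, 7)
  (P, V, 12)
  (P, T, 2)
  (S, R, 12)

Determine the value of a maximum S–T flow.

26

Augment S→T: bottleneck 7, flow now 7.
Augment S→Q→T: bottleneck 3, flow now 10.
Augment S→R→T: bottleneck 12, flow now 22.
Augment S→W→T: bottleneck 4, flow now 26.
No augmenting path remains; maximum flow = 26.
In the residual graph, reachable from S: {S, Q, W}.
Min-cut edges: S→R (12), S→T (7), Q→T (3), W→T (4); capacity 12 + 7 + 3 + 4 = 26.
This cut is saturated, so no flow can exceed 26.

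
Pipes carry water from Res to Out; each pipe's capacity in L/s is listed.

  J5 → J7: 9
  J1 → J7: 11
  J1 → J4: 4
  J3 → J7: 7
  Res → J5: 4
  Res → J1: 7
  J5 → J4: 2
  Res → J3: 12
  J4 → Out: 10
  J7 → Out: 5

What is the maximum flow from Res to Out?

11

Augment Res→J5→J4→Out: bottleneck 2, flow now 2.
Augment Res→J5→J7→Out: bottleneck 2, flow now 4.
Augment Res→J1→J4→Out: bottleneck 4, flow now 8.
Augment Res→J1→J7→Out: bottleneck 3, flow now 11.
No augmenting path remains; maximum flow = 11.
In the residual graph, reachable from Res: {Res, J5, J1, J3, J7}.
Min-cut edges: J5→J4 (2), J1→J4 (4), J7→Out (5); capacity 2 + 4 + 5 = 11.
This cut is saturated, so no flow can exceed 11.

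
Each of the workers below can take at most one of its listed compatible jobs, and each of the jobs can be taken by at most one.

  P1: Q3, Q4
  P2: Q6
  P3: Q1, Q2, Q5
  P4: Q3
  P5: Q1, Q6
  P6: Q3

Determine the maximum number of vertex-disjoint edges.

Unit-capacity flow: source→left, listed edges, right→sink; max matching = max flow.
Augmenting path P1→Q3 (+1); matched 1.
Augmenting path P2→Q6 (+1); matched 2.
Augmenting path P3→Q1 (+1); matched 3.
Augmenting path P4→Q3→P1→Q4 (+1); matched 4.
Augmenting path P5→Q1→P3→Q2 (+1); matched 5.
No augmenting path remains; maximum matching = 5.
König certificate: {P1, P2, P3, P5, Q3} is a vertex cover of size 5 (every listed pair touches it), so no matching can be larger.

5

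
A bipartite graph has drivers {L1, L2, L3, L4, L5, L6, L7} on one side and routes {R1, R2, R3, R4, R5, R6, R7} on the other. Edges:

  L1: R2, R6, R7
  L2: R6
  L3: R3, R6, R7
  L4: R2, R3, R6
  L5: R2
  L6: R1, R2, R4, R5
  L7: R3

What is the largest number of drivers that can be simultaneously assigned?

Unit-capacity flow: source→left, listed edges, right→sink; max matching = max flow.
Augmenting path L1→R2 (+1); matched 1.
Augmenting path L2→R6 (+1); matched 2.
Augmenting path L3→R3 (+1); matched 3.
Augmenting path L6→R1 (+1); matched 4.
Augmenting path L4→R2→L1→R7 (+1); matched 5.
No augmenting path remains; maximum matching = 5.
König certificate: {L6, R2, R3, R6, R7} is a vertex cover of size 5 (every listed pair touches it), so no matching can be larger.

5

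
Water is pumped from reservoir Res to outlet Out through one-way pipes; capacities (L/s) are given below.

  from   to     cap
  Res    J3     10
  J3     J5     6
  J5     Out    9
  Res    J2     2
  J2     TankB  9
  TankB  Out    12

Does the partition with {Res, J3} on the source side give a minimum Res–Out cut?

Given cut capacity: 2 + 6 = 8.
Augment Res→J3→J5→Out: bottleneck 6, flow now 6.
Augment Res→J2→TankB→Out: bottleneck 2, flow now 8.
No augmenting path remains; maximum flow = 8.
Cut capacity 8 equals the max flow, so it is a minimum cut.

Yes — it is a minimum cut (capacity 8).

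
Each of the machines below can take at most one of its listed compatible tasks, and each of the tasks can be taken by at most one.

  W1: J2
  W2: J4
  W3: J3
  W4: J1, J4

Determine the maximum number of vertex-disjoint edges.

Unit-capacity flow: source→left, listed edges, right→sink; max matching = max flow.
Augmenting path W1→J2 (+1); matched 1.
Augmenting path W2→J4 (+1); matched 2.
Augmenting path W3→J3 (+1); matched 3.
Augmenting path W4→J1 (+1); matched 4.
No augmenting path remains; maximum matching = 4.
König certificate: {W1, W2, W3, W4} is a vertex cover of size 4 (every listed pair touches it), so no matching can be larger.

4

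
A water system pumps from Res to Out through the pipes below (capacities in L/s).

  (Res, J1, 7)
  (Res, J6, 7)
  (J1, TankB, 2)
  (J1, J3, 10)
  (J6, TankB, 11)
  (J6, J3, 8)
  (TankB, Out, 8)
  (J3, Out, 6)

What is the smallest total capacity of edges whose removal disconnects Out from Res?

Augment Res→J1→TankB→Out: bottleneck 2, flow now 2.
Augment Res→J1→J3→Out: bottleneck 5, flow now 7.
Augment Res→J6→TankB→Out: bottleneck 6, flow now 13.
Augment Res→J6→J3→Out: bottleneck 1, flow now 14.
No augmenting path remains; maximum flow = 14.
By max-flow min-cut, the minimum cut capacity equals the max flow.
In the residual graph, reachable from Res: {Res}.
Min-cut edges: Res→J1 (7), Res→J6 (7); capacity 7 + 7 = 14.

14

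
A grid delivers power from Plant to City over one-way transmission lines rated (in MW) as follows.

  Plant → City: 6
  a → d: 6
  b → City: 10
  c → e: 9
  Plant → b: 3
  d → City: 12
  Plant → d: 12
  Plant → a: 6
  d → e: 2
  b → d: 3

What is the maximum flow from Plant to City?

Augment Plant→City: bottleneck 6, flow now 6.
Augment Plant→b→City: bottleneck 3, flow now 9.
Augment Plant→d→City: bottleneck 12, flow now 21.
No augmenting path remains; maximum flow = 21.
In the residual graph, reachable from Plant: {Plant, a, d, e}.
Min-cut edges: Plant→b (3), Plant→City (6), d→City (12); capacity 3 + 6 + 12 = 21.
This cut is saturated, so no flow can exceed 21.

21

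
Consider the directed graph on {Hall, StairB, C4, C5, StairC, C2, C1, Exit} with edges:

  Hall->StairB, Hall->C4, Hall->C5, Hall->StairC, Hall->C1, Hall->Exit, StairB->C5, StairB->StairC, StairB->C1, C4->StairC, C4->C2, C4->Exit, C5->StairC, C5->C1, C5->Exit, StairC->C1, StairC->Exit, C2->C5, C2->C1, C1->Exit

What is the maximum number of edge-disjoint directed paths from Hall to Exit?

5

Assign every edge capacity 1; by Menger, the answer equals the max flow.
Path Hall→Exit (+1); total 1.
Path Hall→C4→Exit (+1); total 2.
Path Hall→C5→Exit (+1); total 3.
Path Hall→StairC→Exit (+1); total 4.
Path Hall→C1→Exit (+1); total 5.
No residual Hall→Exit path; max flow = 5.
Certifying cut of size 5: {C1→Exit, C5→Exit, Hall→C4, Hall→Exit, StairC→Exit}.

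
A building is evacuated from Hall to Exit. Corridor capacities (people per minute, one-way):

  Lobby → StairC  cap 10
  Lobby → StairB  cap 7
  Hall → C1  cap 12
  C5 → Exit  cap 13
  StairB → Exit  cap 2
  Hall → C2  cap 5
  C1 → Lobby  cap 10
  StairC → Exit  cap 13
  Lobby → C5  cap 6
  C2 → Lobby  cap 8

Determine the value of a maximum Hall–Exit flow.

Augment Hall→C1→Lobby→C5→Exit: bottleneck 6, flow now 6.
Augment Hall→C1→Lobby→StairB→Exit: bottleneck 2, flow now 8.
Augment Hall→C1→Lobby→StairC→Exit: bottleneck 2, flow now 10.
Augment Hall→C2→Lobby→StairC→Exit: bottleneck 5, flow now 15.
No augmenting path remains; maximum flow = 15.
In the residual graph, reachable from Hall: {Hall, C1}.
Min-cut edges: Hall→C2 (5), C1→Lobby (10); capacity 5 + 10 = 15.
This cut is saturated, so no flow can exceed 15.

15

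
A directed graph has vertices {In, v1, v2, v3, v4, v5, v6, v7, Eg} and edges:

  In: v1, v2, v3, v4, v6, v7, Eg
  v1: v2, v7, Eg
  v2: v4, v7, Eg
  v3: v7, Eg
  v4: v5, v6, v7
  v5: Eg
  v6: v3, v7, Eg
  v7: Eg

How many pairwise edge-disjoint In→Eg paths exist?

Assign every edge capacity 1; by Menger, the answer equals the max flow.
Path In→Eg (+1); total 1.
Path In→v1→Eg (+1); total 2.
Path In→v2→Eg (+1); total 3.
Path In→v3→Eg (+1); total 4.
Path In→v6→Eg (+1); total 5.
Path In→v7→Eg (+1); total 6.
Path In→v4→v5→Eg (+1); total 7.
No residual In→Eg path; max flow = 7.
Certifying cut of size 7: {In→Eg, In→v1, In→v2, In→v3, In→v4, In→v6, In→v7}.

7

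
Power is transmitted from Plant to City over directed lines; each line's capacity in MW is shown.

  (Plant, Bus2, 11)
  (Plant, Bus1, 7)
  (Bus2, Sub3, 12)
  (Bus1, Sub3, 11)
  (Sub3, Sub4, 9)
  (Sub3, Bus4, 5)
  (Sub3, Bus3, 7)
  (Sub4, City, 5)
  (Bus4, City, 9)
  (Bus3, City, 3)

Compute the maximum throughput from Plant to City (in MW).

13

Augment Plant→Bus2→Sub3→Sub4→City: bottleneck 5, flow now 5.
Augment Plant→Bus2→Sub3→Bus4→City: bottleneck 5, flow now 10.
Augment Plant→Bus2→Sub3→Bus3→City: bottleneck 1, flow now 11.
Augment Plant→Bus1→Sub3→Bus3→City: bottleneck 2, flow now 13.
No augmenting path remains; maximum flow = 13.
In the residual graph, reachable from Plant: {Plant, Bus2, Bus1, Sub3, Sub4, Bus3}.
Min-cut edges: Sub3→Bus4 (5), Sub4→City (5), Bus3→City (3); capacity 5 + 5 + 3 = 13.
This cut is saturated, so no flow can exceed 13.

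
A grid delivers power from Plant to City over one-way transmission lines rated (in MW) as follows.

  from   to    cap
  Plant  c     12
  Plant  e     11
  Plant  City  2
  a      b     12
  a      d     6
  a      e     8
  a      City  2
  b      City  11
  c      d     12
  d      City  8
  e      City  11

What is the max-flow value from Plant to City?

21

Augment Plant→City: bottleneck 2, flow now 2.
Augment Plant→e→City: bottleneck 11, flow now 13.
Augment Plant→c→d→City: bottleneck 8, flow now 21.
No augmenting path remains; maximum flow = 21.
In the residual graph, reachable from Plant: {Plant, c, d}.
Min-cut edges: Plant→e (11), Plant→City (2), d→City (8); capacity 11 + 2 + 8 = 21.
This cut is saturated, so no flow can exceed 21.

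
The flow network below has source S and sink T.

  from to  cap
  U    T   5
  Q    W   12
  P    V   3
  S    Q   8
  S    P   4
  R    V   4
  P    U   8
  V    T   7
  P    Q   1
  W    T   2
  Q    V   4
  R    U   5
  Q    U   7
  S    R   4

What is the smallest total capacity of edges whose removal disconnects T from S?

14

Augment S→P→U→T: bottleneck 4, flow now 4.
Augment S→Q→U→T: bottleneck 1, flow now 5.
Augment S→Q→V→T: bottleneck 4, flow now 9.
Augment S→Q→W→T: bottleneck 2, flow now 11.
Augment S→R→V→T: bottleneck 3, flow now 14.
No augmenting path remains; maximum flow = 14.
By max-flow min-cut, the minimum cut capacity equals the max flow.
In the residual graph, reachable from S: {S, P, Q, R, U, V, W}.
Min-cut edges: U→T (5), V→T (7), W→T (2); capacity 5 + 7 + 2 = 14.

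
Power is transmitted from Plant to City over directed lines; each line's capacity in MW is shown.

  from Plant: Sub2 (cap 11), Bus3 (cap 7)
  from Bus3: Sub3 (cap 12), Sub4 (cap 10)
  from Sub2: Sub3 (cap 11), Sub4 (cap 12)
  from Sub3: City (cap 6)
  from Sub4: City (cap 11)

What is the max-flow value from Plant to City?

17

Augment Plant→Bus3→Sub3→City: bottleneck 6, flow now 6.
Augment Plant→Bus3→Sub4→City: bottleneck 1, flow now 7.
Augment Plant→Sub2→Sub4→City: bottleneck 10, flow now 17.
No augmenting path remains; maximum flow = 17.
In the residual graph, reachable from Plant: {Plant, Bus3, Sub2, Sub3, Sub4}.
Min-cut edges: Sub3→City (6), Sub4→City (11); capacity 6 + 11 = 17.
This cut is saturated, so no flow can exceed 17.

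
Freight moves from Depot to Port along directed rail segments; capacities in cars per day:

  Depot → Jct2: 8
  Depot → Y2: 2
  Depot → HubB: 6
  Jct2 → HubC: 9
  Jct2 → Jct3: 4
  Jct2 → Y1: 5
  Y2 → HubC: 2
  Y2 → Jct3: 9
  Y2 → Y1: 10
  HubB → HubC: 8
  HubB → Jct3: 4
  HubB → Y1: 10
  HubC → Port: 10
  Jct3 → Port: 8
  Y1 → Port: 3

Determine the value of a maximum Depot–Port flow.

Augment Depot→Jct2→HubC→Port: bottleneck 8, flow now 8.
Augment Depot→Y2→HubC→Port: bottleneck 2, flow now 10.
Augment Depot→HubB→Jct3→Port: bottleneck 4, flow now 14.
Augment Depot→HubB→Y1→Port: bottleneck 2, flow now 16.
No augmenting path remains; maximum flow = 16.
In the residual graph, reachable from Depot: {Depot}.
Min-cut edges: Depot→Jct2 (8), Depot→Y2 (2), Depot→HubB (6); capacity 8 + 2 + 6 = 16.
This cut is saturated, so no flow can exceed 16.

16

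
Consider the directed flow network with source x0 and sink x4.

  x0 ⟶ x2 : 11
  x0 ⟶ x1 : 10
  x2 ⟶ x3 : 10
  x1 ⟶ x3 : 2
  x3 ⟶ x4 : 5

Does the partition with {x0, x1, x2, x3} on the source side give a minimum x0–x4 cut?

Given cut capacity: 5 = 5.
Augment x0→x1→x3→x4: bottleneck 2, flow now 2.
Augment x0→x2→x3→x4: bottleneck 3, flow now 5.
No augmenting path remains; maximum flow = 5.
Cut capacity 5 equals the max flow, so it is a minimum cut.

Yes — it is a minimum cut (capacity 5).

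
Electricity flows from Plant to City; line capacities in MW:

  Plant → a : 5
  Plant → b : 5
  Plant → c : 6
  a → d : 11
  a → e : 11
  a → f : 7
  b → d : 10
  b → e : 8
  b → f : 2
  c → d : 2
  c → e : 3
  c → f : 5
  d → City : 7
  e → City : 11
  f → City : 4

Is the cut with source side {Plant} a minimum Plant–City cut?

Yes — it is a minimum cut (capacity 16).

Given cut capacity: 5 + 5 + 6 = 16.
Augment Plant→a→d→City: bottleneck 5, flow now 5.
Augment Plant→b→d→City: bottleneck 2, flow now 7.
Augment Plant→b→e→City: bottleneck 3, flow now 10.
Augment Plant→c→e→City: bottleneck 3, flow now 13.
Augment Plant→c→f→City: bottleneck 3, flow now 16.
No augmenting path remains; maximum flow = 16.
Cut capacity 16 equals the max flow, so it is a minimum cut.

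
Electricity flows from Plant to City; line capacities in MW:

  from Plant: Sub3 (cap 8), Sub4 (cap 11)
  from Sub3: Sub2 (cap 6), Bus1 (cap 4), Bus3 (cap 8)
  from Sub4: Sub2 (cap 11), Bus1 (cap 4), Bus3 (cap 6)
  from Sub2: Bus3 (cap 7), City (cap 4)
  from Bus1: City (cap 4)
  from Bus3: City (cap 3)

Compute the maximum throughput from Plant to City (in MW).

11

Augment Plant→Sub3→Sub2→City: bottleneck 4, flow now 4.
Augment Plant→Sub3→Bus1→City: bottleneck 4, flow now 8.
Augment Plant→Sub4→Bus3→City: bottleneck 3, flow now 11.
No augmenting path remains; maximum flow = 11.
In the residual graph, reachable from Plant: {Plant, Sub3, Sub4, Sub2, Bus1, Bus3}.
Min-cut edges: Sub2→City (4), Bus1→City (4), Bus3→City (3); capacity 4 + 4 + 3 = 11.
This cut is saturated, so no flow can exceed 11.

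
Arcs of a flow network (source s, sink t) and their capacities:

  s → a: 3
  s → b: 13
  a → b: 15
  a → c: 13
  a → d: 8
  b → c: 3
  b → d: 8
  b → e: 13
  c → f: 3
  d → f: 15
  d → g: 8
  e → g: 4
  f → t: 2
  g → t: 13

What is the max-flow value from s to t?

14

Augment s→a→c→f→t: bottleneck 2, flow now 2.
Augment s→a→d→g→t: bottleneck 1, flow now 3.
Augment s→b→d→g→t: bottleneck 7, flow now 10.
Augment s→b→e→g→t: bottleneck 4, flow now 14.
No augmenting path remains; maximum flow = 14.
In the residual graph, reachable from s: {s, a, b, c, d, e, f}.
Min-cut edges: d→g (8), e→g (4), f→t (2); capacity 8 + 4 + 2 = 14.
This cut is saturated, so no flow can exceed 14.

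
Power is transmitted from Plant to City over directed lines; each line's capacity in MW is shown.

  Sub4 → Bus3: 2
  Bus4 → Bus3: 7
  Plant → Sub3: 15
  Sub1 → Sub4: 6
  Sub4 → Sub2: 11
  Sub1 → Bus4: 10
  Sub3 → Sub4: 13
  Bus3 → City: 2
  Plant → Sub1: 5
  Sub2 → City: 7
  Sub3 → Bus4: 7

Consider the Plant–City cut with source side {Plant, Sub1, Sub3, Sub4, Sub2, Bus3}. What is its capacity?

Edges leaving {Plant, Sub1, Sub3, Sub4, Sub2, Bus3}: Sub1→Bus4 (10), Sub3→Bus4 (7), Sub2→City (7), Bus3→City (2).
Cut capacity = 10 + 7 + 7 + 2 = 26.

26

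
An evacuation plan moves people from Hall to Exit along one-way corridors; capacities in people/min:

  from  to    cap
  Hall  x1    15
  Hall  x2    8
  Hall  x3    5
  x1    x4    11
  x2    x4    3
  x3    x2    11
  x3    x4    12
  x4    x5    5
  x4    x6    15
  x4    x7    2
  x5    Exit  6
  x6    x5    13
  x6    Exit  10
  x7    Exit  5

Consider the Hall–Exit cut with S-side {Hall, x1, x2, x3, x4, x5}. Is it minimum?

No — its capacity is 23, but the minimum cut has capacity 18.

Given cut capacity: 15 + 2 + 6 = 23.
Augment Hall→x1→x4→x5→Exit: bottleneck 5, flow now 5.
Augment Hall→x1→x4→x6→Exit: bottleneck 6, flow now 11.
Augment Hall→x2→x4→x6→Exit: bottleneck 3, flow now 14.
Augment Hall→x3→x4→x6→Exit: bottleneck 1, flow now 15.
Augment Hall→x3→x4→x7→Exit: bottleneck 2, flow now 17.
Augment Hall→x3→x4→x6→x5→Exit: bottleneck 1, flow now 18.
No augmenting path remains; maximum flow = 18.
In the residual graph, reachable from Hall: {Hall, x1, x2, x3, x4, x5, x6}.
Min-cut edges: x4→x7 (2), x5→Exit (6), x6→Exit (10); capacity 2 + 6 + 10 = 18.
Cut capacity 23 exceeds the max flow 18, so it is not minimum.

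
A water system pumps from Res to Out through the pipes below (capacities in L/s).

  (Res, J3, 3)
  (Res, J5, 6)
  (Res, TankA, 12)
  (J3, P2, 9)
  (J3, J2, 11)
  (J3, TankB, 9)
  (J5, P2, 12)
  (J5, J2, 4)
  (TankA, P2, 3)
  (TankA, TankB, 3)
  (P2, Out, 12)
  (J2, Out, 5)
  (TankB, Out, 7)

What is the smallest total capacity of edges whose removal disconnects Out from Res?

Augment Res→J3→P2→Out: bottleneck 3, flow now 3.
Augment Res→J5→P2→Out: bottleneck 6, flow now 9.
Augment Res→TankA→P2→Out: bottleneck 3, flow now 12.
Augment Res→TankA→TankB→Out: bottleneck 3, flow now 15.
No augmenting path remains; maximum flow = 15.
By max-flow min-cut, the minimum cut capacity equals the max flow.
In the residual graph, reachable from Res: {Res, TankA}.
Min-cut edges: Res→J3 (3), Res→J5 (6), TankA→P2 (3), TankA→TankB (3); capacity 3 + 6 + 3 + 3 = 15.

15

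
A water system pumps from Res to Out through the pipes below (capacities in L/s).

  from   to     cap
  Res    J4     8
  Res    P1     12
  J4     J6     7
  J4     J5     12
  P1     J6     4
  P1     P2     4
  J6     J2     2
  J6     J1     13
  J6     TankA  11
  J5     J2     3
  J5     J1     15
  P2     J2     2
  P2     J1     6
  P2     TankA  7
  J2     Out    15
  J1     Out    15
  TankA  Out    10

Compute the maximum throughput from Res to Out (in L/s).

Augment Res→J4→J6→J2→Out: bottleneck 2, flow now 2.
Augment Res→J4→J6→J1→Out: bottleneck 5, flow now 7.
Augment Res→J4→J5→J2→Out: bottleneck 1, flow now 8.
Augment Res→P1→J6→J1→Out: bottleneck 4, flow now 12.
Augment Res→P1→P2→J2→Out: bottleneck 2, flow now 14.
Augment Res→P1→P2→J1→Out: bottleneck 2, flow now 16.
No augmenting path remains; maximum flow = 16.
In the residual graph, reachable from Res: {Res, P1}.
Min-cut edges: Res→J4 (8), P1→J6 (4), P1→P2 (4); capacity 8 + 4 + 4 = 16.
This cut is saturated, so no flow can exceed 16.

16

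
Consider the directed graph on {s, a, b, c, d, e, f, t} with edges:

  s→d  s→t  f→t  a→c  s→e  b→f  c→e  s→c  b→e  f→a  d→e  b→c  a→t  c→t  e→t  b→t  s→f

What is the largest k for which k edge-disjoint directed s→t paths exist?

4

Assign every edge capacity 1; by Menger, the answer equals the max flow.
Path s→t (+1); total 1.
Path s→c→t (+1); total 2.
Path s→e→t (+1); total 3.
Path s→f→t (+1); total 4.
No residual s→t path; max flow = 4.
Certifying cut of size 4: {e→t, s→c, s→f, s→t}.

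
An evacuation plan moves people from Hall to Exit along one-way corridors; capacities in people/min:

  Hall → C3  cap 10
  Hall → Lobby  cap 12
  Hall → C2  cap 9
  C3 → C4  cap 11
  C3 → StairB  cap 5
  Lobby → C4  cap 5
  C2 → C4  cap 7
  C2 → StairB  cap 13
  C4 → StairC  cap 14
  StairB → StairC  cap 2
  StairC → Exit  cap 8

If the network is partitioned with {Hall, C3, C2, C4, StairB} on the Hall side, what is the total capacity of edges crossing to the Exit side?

Edges leaving {Hall, C3, C2, C4, StairB}: Hall→Lobby (12), C4→StairC (14), StairB→StairC (2).
Cut capacity = 12 + 14 + 2 = 28.

28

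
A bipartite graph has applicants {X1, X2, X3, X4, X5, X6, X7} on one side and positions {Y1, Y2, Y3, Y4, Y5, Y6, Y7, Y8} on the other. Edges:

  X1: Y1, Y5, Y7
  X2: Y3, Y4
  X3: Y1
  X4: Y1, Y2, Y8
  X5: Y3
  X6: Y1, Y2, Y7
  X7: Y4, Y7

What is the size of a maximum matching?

Unit-capacity flow: source→left, listed edges, right→sink; max matching = max flow.
Augmenting path X1→Y1 (+1); matched 1.
Augmenting path X2→Y3 (+1); matched 2.
Augmenting path X4→Y2 (+1); matched 3.
Augmenting path X6→Y7 (+1); matched 4.
Augmenting path X7→Y4 (+1); matched 5.
Augmenting path X3→Y1→X1→Y5 (+1); matched 6.
Augmenting path X5→Y3→X2→Y4→X7→Y7→X6→Y2→X4→Y8 (+1); matched 7.
No augmenting path remains; maximum matching = 7.
König certificate: {X1, X2, X3, X4, X5, X6, X7} is a vertex cover of size 7 (every listed pair touches it), so no matching can be larger.

7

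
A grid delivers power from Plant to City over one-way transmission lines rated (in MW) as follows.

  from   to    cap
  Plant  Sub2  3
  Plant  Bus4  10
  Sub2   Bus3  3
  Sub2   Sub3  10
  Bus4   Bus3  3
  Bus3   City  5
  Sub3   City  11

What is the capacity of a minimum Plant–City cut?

Augment Plant→Sub2→Bus3→City: bottleneck 3, flow now 3.
Augment Plant→Bus4→Bus3→City: bottleneck 2, flow now 5.
Augment Plant→Bus4→Bus3→Sub2→Sub3→City: bottleneck 1, flow now 6. (uses reverse residual edge)
No augmenting path remains; maximum flow = 6.
By max-flow min-cut, the minimum cut capacity equals the max flow.
In the residual graph, reachable from Plant: {Plant, Bus4}.
Min-cut edges: Plant→Sub2 (3), Bus4→Bus3 (3); capacity 3 + 3 = 6.

6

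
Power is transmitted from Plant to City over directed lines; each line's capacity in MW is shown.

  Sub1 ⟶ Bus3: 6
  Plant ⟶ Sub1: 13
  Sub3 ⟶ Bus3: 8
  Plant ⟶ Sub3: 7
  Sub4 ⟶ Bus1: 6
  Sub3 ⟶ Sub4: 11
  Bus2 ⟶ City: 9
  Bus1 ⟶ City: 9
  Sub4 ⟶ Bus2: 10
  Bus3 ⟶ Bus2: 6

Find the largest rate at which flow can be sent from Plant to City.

13

Augment Plant→Sub3→Bus3→Bus2→City: bottleneck 6, flow now 6.
Augment Plant→Sub3→Sub4→Bus1→City: bottleneck 1, flow now 7.
Augment Plant→Sub1→Bus3→Sub3→Sub4→Bus1→City: bottleneck 5, flow now 12. (uses reverse residual edge)
Augment Plant→Sub1→Bus3→Sub3→Sub4→Bus2→City: bottleneck 1, flow now 13. (uses reverse residual edge)
No augmenting path remains; maximum flow = 13.
In the residual graph, reachable from Plant: {Plant, Sub1}.
Min-cut edges: Plant→Sub3 (7), Sub1→Bus3 (6); capacity 7 + 6 = 13.
This cut is saturated, so no flow can exceed 13.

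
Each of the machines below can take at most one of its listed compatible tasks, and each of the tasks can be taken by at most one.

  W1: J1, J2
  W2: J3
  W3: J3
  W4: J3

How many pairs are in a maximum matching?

2

Unit-capacity flow: source→left, listed edges, right→sink; max matching = max flow.
Augmenting path W1→J1 (+1); matched 1.
Augmenting path W2→J3 (+1); matched 2.
No augmenting path remains; maximum matching = 2.
König certificate: {W1, J3} is a vertex cover of size 2 (every listed pair touches it), so no matching can be larger.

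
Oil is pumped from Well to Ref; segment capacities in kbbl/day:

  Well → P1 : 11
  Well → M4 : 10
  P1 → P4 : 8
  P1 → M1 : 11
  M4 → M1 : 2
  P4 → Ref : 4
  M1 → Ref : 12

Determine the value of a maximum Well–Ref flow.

13

Augment Well→P1→P4→Ref: bottleneck 4, flow now 4.
Augment Well→P1→M1→Ref: bottleneck 7, flow now 11.
Augment Well→M4→M1→Ref: bottleneck 2, flow now 13.
No augmenting path remains; maximum flow = 13.
In the residual graph, reachable from Well: {Well, M4}.
Min-cut edges: Well→P1 (11), M4→M1 (2); capacity 11 + 2 = 13.
This cut is saturated, so no flow can exceed 13.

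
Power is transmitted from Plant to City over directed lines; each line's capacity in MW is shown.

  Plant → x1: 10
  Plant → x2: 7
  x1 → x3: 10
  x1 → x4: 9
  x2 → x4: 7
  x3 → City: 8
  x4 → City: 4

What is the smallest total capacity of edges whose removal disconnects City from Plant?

Augment Plant→x1→x3→City: bottleneck 8, flow now 8.
Augment Plant→x1→x4→City: bottleneck 2, flow now 10.
Augment Plant→x2→x4→City: bottleneck 2, flow now 12.
No augmenting path remains; maximum flow = 12.
By max-flow min-cut, the minimum cut capacity equals the max flow.
In the residual graph, reachable from Plant: {Plant, x1, x2, x3, x4}.
Min-cut edges: x3→City (8), x4→City (4); capacity 8 + 4 = 12.

12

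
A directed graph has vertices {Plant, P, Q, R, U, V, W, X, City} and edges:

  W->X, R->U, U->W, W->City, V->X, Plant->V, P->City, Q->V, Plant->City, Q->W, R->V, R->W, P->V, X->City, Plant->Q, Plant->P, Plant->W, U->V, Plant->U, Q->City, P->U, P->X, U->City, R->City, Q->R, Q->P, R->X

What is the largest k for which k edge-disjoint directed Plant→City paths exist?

Assign every edge capacity 1; by Menger, the answer equals the max flow.
Path Plant→City (+1); total 1.
Path Plant→P→City (+1); total 2.
Path Plant→Q→City (+1); total 3.
Path Plant→U→City (+1); total 4.
Path Plant→W→City (+1); total 5.
Path Plant→V→X→City (+1); total 6.
No residual Plant→City path; max flow = 6.
Certifying cut of size 6: {Plant→City, Plant→P, Plant→Q, Plant→U, Plant→V, Plant→W}.

6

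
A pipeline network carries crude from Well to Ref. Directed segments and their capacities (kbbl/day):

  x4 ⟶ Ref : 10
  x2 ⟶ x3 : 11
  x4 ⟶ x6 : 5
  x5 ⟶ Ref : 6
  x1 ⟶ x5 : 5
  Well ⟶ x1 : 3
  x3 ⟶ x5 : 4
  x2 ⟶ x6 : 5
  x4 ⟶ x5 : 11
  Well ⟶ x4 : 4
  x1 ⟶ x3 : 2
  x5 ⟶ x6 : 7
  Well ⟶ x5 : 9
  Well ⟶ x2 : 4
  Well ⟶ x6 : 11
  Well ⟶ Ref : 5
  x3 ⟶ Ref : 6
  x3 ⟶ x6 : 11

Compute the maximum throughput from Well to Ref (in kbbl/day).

21

Augment Well→Ref: bottleneck 5, flow now 5.
Augment Well→x4→Ref: bottleneck 4, flow now 9.
Augment Well→x5→Ref: bottleneck 6, flow now 15.
Augment Well→x1→x3→Ref: bottleneck 2, flow now 17.
Augment Well→x2→x3→Ref: bottleneck 4, flow now 21.
No augmenting path remains; maximum flow = 21.
In the residual graph, reachable from Well: {Well, x1, x5, x6}.
Min-cut edges: Well→x2 (4), Well→x4 (4), Well→Ref (5), x1→x3 (2), x5→Ref (6); capacity 4 + 4 + 5 + 2 + 6 = 21.
This cut is saturated, so no flow can exceed 21.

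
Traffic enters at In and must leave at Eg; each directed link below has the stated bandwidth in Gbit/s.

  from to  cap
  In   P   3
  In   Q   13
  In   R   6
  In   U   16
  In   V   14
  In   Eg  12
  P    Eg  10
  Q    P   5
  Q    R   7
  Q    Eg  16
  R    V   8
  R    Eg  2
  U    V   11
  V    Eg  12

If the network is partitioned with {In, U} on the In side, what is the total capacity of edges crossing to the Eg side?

Edges leaving {In, U}: In→P (3), In→Q (13), In→R (6), In→V (14), In→Eg (12), U→V (11).
Cut capacity = 3 + 13 + 6 + 14 + 12 + 11 = 59.

59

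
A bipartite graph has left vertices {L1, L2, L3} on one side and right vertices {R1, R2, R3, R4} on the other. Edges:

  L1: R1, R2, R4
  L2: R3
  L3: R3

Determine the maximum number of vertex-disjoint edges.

2

Unit-capacity flow: source→left, listed edges, right→sink; max matching = max flow.
Augmenting path L1→R1 (+1); matched 1.
Augmenting path L2→R3 (+1); matched 2.
No augmenting path remains; maximum matching = 2.
König certificate: {L1, R3} is a vertex cover of size 2 (every listed pair touches it), so no matching can be larger.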